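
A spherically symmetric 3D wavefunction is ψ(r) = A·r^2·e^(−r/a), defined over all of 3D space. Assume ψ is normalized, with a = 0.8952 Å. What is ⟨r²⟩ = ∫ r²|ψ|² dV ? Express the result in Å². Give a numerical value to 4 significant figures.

The expectation value is the |ψ|²-weighted average of r^2: ∫ r^2|ψ|² 4πr² dr.
Using ∫₀^∞ rⁿ e^(−αr) dr = n!/αⁿ⁺¹, the ratio of the moment integral to the normalization integral gives ⟨r²⟩ = 14·a^2.
Putting a = 0.8952 gives 11.219.

⟨r^2⟩ ≈ 11.22 Å^2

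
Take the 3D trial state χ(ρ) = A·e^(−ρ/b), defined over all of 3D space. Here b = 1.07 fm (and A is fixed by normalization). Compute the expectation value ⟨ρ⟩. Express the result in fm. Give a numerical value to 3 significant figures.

The expectation value is the |χ|²-weighted average of ρ: ∫ ρ|χ|² 4πρ² dρ.
With ∫₀^∞ ρ^3 e^(−αρ) dρ = 3!/α^4, the ratio of the moment integral to the normalization integral gives ⟨ρ⟩ = 3·b/2.
With b = 1.07, ⟨ρ⟩ = 1.605.

⟨ρ⟩ ≈ 1.61 fm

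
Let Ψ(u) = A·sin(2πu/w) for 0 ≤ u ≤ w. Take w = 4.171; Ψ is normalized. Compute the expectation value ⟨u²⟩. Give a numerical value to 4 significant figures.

⟨u^2⟩ ≈ 5.579

The expectation value is the |Ψ|²-weighted average of u^2: ∫ u^2|Ψ|² du.
Since the A² factors cancel between numerator and denominator, ⟨u²⟩ = -w^2/(8·π^2) + w^2/3.
With w = 4.171, ⟨u^2⟩ = 5.5787.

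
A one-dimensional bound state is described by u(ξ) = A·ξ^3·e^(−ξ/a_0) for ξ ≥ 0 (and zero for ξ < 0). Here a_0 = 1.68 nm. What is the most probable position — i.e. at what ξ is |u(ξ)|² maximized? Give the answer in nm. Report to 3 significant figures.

ξ ≈ 5.04 nm

Set d/dξ [|u(ξ)|²] = 0 and solve for ξ > 0.
This gives ξ = 3·a_0.
With a_0 = 1.68, the most probable position is 5.040 nm.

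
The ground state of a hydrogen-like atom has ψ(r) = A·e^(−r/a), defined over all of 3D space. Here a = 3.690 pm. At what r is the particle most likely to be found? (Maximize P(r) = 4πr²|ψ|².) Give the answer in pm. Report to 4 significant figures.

r ≈ 3.690 pm

The maximum of P(r) = 4πr²|ψ|² occurs where its derivative vanishes.
Solving yields r = a.
With a = 3.690, the most probable radial distance is 3.6900 pm.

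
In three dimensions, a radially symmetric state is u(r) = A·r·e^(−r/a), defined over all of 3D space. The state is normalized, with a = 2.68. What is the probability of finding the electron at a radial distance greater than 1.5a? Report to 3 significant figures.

P ≈ 0.815

Integrate the radial probability density 4πr²|u|² over r > 1.5a.
The full normalization integral is A²·[3·π·a^5] = 1, fixing A².
In terms of t = r/a (A², 4π and the length scale all cancel between numerator and denominator), P = [∫_{1.5}^{∞} t^4·e^(-2·t) dt] / [∫_{0}^{∞} t^4·e^(-2·t) dt].
Using ∫ t^4·e^(-2·t) dt = -(t^4/2 + t^3 + 3·t^2/2 + 3·t/2 + 3/4)·e^(-2·t), the numerator is 393·e^(-3)/32 and the denominator is 3/4.
Taking the ratio yields P = 0.8153.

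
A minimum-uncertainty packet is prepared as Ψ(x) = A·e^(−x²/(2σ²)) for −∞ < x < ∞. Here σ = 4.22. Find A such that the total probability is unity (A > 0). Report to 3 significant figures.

A ≈ 0.366

We need A² ∫|f|² dx = 1, taking the integral from −∞ to ∞.
With Ψ = A·e^(−x²/(2σ²)), the integral evaluates to A²·[√(π)·σ].
Setting this equal to 1 gives A² = 1/(√(π)·σ).
With σ = 4.22: A² = 0.1337 and A = 0.3656.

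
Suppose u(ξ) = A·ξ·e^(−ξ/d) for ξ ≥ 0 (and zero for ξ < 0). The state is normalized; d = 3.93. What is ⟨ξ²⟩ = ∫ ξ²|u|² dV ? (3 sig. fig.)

The expectation value is the |u|²-weighted average of ξ^2: ∫ ξ^2|u|² dξ.
With ∫₀^∞ ξ^4 e^(−αξ) dξ = 4!/α^5, since the A² factors cancel between numerator and denominator, ⟨ξ²⟩ = 3·d^2.
Putting d = 3.93 gives 46.33.

⟨ξ^2⟩ ≈ 46.3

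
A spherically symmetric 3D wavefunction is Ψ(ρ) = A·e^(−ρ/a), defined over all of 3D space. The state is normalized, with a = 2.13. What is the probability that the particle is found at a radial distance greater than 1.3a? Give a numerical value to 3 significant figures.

With dV = 4πρ²dρ, the probability is ∫|Ψ|² dV over ρ > 1.3a.
The full normalization integral is A²·[π·a^3] = 1, fixing A².
In terms of u = ρ/a (A², 4π and the length scale all cancel between numerator and denominator), P = [∫_{1.3}^{∞} u^2·e^(-2·u) du] / [∫_{0}^{∞} u^2·e^(-2·u) du].
With ∫ u^2·e^(-2·u) du = -(2·u^2 + 2·u + 1)·e^(-2·u)/4 + C, the region integral is 349·e^(-13/5)/200 and the full one is 1/4.
This evaluates to P = 0.5184.

P ≈ 0.518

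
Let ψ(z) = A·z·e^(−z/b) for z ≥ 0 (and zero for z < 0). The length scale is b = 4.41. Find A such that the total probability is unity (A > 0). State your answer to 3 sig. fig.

Normalization requires ∫|ψ|² dz = 1, integrated from 0 to ∞.
Using ∫₀^∞ zⁿ e^(−αz) dz = n!/αⁿ⁺¹, with ψ = A·z·e^(−z/b), the integral evaluates to A²·[b^3/4].
Hence A² = 1/[b^3/4].
With b = 4.41: A² = 0.04664 and A = 0.2160.

A ≈ 0.216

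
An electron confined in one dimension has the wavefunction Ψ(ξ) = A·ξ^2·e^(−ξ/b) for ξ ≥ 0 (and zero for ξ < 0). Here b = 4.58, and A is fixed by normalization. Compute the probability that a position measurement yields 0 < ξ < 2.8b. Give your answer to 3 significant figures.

P ≈ 0.658

The probability is P = ∫ |Ψ|² dξ over [0, 2.8b].
With A² fixed by ∫|Ψ|² = 1, i.e. A² = (3·b^5/4)^(−1), substitute and integrate.
Substituting u = ξ/b, A² and the length scale cancel in the ratio: P = ∫_{0}^{2.8} u^4·e^(-2·u) du / ∫_{0}^{∞} u^4·e^(-2·u) du.
With ∫ u^4·e^(-2·u) du = -(u^4/2 + u^3 + 3·u^2/2 + 3·u/2 + 3/4)·e^(-2·u) + C, the region integral is ≈ 0.49339 and the full one is 3/4.
The result is P = 0.6578.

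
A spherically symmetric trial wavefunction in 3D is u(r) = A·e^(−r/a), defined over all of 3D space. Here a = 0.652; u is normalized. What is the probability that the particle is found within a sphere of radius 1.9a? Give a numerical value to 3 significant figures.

P ≈ 0.731

With dV = 4πr²dr, the probability is ∫|u|² dV over r ≤ 1.9a.
The full normalization integral is A²·[π·a^3] = 1, fixing A².
Let t = r/a; then A², 4π and the length scale all cancel, so P = ∫_{0}^{1.9} t^2·e^(-2·t) dt ÷ ∫_{0}^{∞} t^2·e^(-2·t) dt.
An antiderivative of t^2·e^(-2·t) is -(2·t^2 + 2·t + 1)·e^(-2·t)/4; evaluating from 0 to 1.9 gives 1/4 - 601·e^(-19/5)/200, while the full integral is 1/4.
The region integral divided by the full integral gives P = 0.7311.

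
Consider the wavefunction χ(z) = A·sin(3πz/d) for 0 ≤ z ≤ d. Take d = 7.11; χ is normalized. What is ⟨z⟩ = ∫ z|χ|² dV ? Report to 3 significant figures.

By definition ⟨z⟩ = ∫ z |χ(z)|² dz.
With ∫₀^d sin²(nπz/d) dz = d/2, evaluating both integrals, ⟨z⟩ = d/2.
With d = 7.11, ⟨z⟩ = 3.555.

⟨z⟩ ≈ 3.56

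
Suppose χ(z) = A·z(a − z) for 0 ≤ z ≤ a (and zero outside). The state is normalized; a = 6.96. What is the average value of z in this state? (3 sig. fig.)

⟨z⟩ ≈ 3.48

By definition ⟨z⟩ = ∫ z |χ(z)|² dz.
Expanding the polynomial and integrating term by term, evaluating both integrals, ⟨z⟩ = a/2.
With a = 6.96, ⟨z⟩ = 3.480.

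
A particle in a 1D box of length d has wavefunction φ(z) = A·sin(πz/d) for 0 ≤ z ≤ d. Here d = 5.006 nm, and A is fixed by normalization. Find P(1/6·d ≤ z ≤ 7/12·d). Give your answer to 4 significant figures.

P ≈ 0.6341

|φ|² is the probability density, so P = ∫_{1/6·d}^{7/12·d} |φ|² dz.
Since A² = 1/(d/2), this is the region integral divided by the full normalization integral.
Let u = z/d; then A² and the length scale cancel, so P = ∫_{1/6}^{7/12} sin(π·u)^2 du ÷ ∫_{0}^{1} sin(π·u)^2 du.
Using ∫ sin(π·u)^2 du = u/2 - sin(2·π·u)/(4·π), the numerator is 1/(8·π) + √(3)/(8·π) + 5/24 and the denominator is 1/2.
Taking the ratio, P = (3 + 3·√(3) + 5·π)/(12·π).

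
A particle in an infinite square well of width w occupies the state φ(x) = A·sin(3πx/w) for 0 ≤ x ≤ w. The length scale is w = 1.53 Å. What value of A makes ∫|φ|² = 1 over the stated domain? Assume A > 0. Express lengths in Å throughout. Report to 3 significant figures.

A ≈ 1.14 Å^(-1/2)

Normalization requires ∫|φ|² dx = 1, integrated from 0 to w.
The integral (without the A² prefactor) comes out to w/2.
Substituting w = 1.53 gives A² = 1.307, so A = 1.143.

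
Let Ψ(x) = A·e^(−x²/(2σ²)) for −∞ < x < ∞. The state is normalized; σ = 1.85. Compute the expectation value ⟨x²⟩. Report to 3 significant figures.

By definition ⟨x²⟩ = ∫ x^2 |Ψ(x)|² dx.
With ∫_{−∞}^{∞} x^(2m) e^(−αx²) dx = (2m−1)!!·√π / (2^m α^(m+1/2)), since the A² factors cancel between numerator and denominator, ⟨x²⟩ = σ^2/2.
Putting σ = 1.85 gives 1.711.

⟨x^2⟩ ≈ 1.71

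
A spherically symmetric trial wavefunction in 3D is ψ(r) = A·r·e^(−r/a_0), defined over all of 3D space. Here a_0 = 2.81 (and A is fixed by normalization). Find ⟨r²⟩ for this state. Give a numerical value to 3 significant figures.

⟨r^2⟩ ≈ 59.2

⟨r²⟩ = ∫ r^2 |ψ|² 4πr² dr over the full domain.
Since the A² factors cancel between numerator and denominator, ⟨r²⟩ = 15·a_0^2/2.
With a_0 = 2.81, ⟨r^2⟩ = 59.22.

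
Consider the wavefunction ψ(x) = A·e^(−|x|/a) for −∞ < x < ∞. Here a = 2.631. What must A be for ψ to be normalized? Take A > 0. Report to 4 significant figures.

We need A² ∫|f|² dx = 1, taking the integral from −∞ to ∞.
Carrying out the integral gives A² · a.
With a = 2.631: A² = 0.38008 and A = 0.61651.

A ≈ 0.6165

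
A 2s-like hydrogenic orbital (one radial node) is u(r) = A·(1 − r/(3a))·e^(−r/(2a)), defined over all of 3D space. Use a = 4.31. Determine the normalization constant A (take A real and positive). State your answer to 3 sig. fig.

Require ∫ |u|² 4πr² dr = 1 over the whole domain.
Recall ∫₀^∞ r^m e^(−r/β) dr = m!·β^(m+1), the integral (without the A² prefactor) comes out to 8·π·a^3/3.
So A² = (8·π·a^3/3)^(−1).
With a = 4.31: A² = 0.001491 and A = 0.03861.

A ≈ 0.0386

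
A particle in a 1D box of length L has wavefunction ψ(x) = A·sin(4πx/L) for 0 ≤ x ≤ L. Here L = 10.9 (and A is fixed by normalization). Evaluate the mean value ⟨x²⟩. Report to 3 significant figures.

⟨x²⟩ = ∫ x^2 |ψ|² dx over the full domain.
Using sin²θ = (1 − cos 2θ)/2, since the A² factors cancel between numerator and denominator, ⟨x²⟩ = -L^2/(32·π^2) + L^2/3.
With L = 10.9, ⟨x^2⟩ = 39.23.

⟨x^2⟩ ≈ 39.2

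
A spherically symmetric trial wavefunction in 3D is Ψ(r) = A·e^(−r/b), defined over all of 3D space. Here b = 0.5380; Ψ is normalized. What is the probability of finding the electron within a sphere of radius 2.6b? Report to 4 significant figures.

P ≈ 0.8912

P = ∫ |Ψ|² 4πr² dr over r ≤ 2.6b.
Normalization gives A² = 1/(π·b^3).
In terms of u = r/b (A², 4π and the length scale all cancel between numerator and denominator), P = [∫_{0}^{2.6} u^2·e^(-2·u) du] / [∫_{0}^{∞} u^2·e^(-2·u) du].
An antiderivative of u^2·e^(-2·u) is -(2·u^2 + 2·u + 1)·e^(-2·u)/4; evaluating from 0 to 2.6 gives 1/4 - 493·e^(-26/5)/100, while the full integral is 1/4.
This evaluates to P = 0.89121.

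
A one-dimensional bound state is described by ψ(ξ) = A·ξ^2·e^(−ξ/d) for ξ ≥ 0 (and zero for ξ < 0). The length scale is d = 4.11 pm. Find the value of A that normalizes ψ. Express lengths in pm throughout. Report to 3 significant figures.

A ≈ 0.0337 pm^(-5/2)

Normalization requires ∫|ψ|² dξ = 1, integrated from 0 to ∞.
∫|ψ|² dξ = A²·(3·d^5/4).
Setting this equal to 1 gives A² = 1/(3·d^5/4).
Plugging in d = 4.11 yields A = 0.03372.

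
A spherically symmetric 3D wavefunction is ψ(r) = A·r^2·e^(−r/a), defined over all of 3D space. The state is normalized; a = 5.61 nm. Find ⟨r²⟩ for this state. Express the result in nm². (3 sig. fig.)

⟨r^2⟩ ≈ 441 nm^2

By definition ⟨r²⟩ = ∫ r^2 |ψ(r)|² 4πr² dr.
Using ∫₀^∞ rⁿ e^(−αr) dr = n!/αⁿ⁺¹, evaluating both integrals, ⟨r²⟩ = 14·a^2.
With a = 5.61, ⟨r^2⟩ = 440.6.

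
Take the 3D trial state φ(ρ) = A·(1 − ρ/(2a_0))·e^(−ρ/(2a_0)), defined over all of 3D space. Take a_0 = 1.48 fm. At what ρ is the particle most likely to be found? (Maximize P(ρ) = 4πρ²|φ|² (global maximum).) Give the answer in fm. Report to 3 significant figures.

The maximum of P(ρ) = 4πρ²|φ|² occurs where its derivative vanishes.
This gives ρ = a_0·(√(5) + 3).
With a_0 = 1.48, the most probable radial distance is 7.749 fm.

ρ ≈ 7.75 fm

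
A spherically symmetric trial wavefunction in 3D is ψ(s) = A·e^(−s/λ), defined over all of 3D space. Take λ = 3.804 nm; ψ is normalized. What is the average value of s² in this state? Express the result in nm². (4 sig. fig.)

⟨s^2⟩ ≈ 43.41 nm^2

By definition ⟨s²⟩ = ∫ s^2 |ψ(s)|² 4πs² ds.
Recall ∫₀^∞ s^m e^(−s/β) ds = m!·β^(m+1), since the A² factors cancel between numerator and denominator, ⟨s²⟩ = 3·λ^2.
With λ = 3.804, ⟨s^2⟩ = 43.411.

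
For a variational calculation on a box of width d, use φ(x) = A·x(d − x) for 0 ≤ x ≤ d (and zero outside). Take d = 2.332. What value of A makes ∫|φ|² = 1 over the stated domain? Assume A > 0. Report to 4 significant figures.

Require ∫ |φ|² dx = 1 over the whole domain.
∫|φ|² dx = A²·(d^5/30).
Setting this equal to 1 gives A² = 1/(d^5/30).
Plugging in d = 2.332 yields A = 0.65954.

A ≈ 0.6595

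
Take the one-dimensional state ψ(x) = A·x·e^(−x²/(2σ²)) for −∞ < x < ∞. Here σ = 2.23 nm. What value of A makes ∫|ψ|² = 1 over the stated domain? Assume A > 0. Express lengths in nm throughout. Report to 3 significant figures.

A ≈ 0.319 nm^(-3/2)

The normalization condition is ∫|ψ|² dx = 1 from −∞ to ∞.
With ∫_{−∞}^{∞} x^(2m) e^(−αx²) dx = (2m−1)!!·√π / (2^m α^(m+1/2)), with ψ = A·x·e^(−x²/(2σ²)), the integral evaluates to A²·[√(π)·σ^3/2].
Setting this equal to 1 gives A² = 1/(√(π)·σ^3/2).
With σ = 2.23: A² = 0.1018 and A = 0.3190.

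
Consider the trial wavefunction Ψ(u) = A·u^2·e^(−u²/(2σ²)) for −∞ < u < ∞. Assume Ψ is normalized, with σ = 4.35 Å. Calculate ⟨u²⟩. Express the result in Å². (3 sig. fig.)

⟨u^2⟩ ≈ 47.3 Å^2

⟨u²⟩ = ∫ u^2 |Ψ|² du over the full domain.
The ratio of the moment integral to the normalization integral gives ⟨u²⟩ = 5·σ^2/2.
Putting σ = 4.35 gives 47.31.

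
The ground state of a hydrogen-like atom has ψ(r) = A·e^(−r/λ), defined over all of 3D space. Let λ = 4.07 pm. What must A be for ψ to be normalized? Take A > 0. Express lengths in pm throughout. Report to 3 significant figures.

The normalization condition is ∫|ψ|² 4πr² dr = 1 from 0 to ∞.
The angular integral contributes 4π, leaving ∫₀^∞ r²|ψ|² dr.
Using ∫₀^∞ rⁿ e^(−αr) dr = n!/αⁿ⁺¹, carrying out the integral gives A² · π·λ^3.
Substituting λ = 4.07 gives A² = 0.004721, so A = 0.06871.

A ≈ 0.0687 pm^(-3/2)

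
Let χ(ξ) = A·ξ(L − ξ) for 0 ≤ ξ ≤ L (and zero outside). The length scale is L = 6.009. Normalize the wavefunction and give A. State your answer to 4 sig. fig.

The normalization condition is ∫|χ|² dξ = 1 from 0 to L.
Expanding the polynomial and integrating term by term, with χ = A·ξ(L − ξ), the integral evaluates to A²·[L^5/30].
Substituting L = 6.009 gives A² = 0.0038292, so A = 0.061881.

A ≈ 0.06188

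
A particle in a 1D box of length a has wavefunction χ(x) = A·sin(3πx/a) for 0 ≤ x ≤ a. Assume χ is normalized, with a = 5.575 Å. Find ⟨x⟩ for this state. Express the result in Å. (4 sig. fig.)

⟨x⟩ ≈ 2.788 Å

The expectation value is the |χ|²-weighted average of x: ∫ x|χ|² dx.
Since the A² factors cancel between numerator and denominator, ⟨x⟩ = a/2.
Putting a = 5.575 gives 2.7875.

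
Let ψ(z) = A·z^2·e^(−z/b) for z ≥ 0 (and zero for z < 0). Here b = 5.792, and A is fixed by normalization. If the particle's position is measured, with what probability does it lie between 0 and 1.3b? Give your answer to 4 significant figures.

P ≈ 0.1226

|ψ|² is the probability density, so P = ∫_{0}^{1.3b} |ψ|² dz.
With A² fixed by ∫|ψ|² = 1, i.e. A² = (3·b^5/4)^(−1), substitute and integrate.
In terms of u = z/b (A² and the length scale cancel between numerator and denominator), P = [∫_{0}^{1.3} u^4·e^(-2·u) du] / [∫_{0}^{∞} u^4·e^(-2·u) du].
With ∫ u^4·e^(-2·u) du = -(u^4/2 + u^3 + 3·u^2/2 + 3·u/2 + 3/4)·e^(-2·u) + C, the region integral is ≈ 0.0919324 and the full one is 3/4.
This works out to P = 0.12258.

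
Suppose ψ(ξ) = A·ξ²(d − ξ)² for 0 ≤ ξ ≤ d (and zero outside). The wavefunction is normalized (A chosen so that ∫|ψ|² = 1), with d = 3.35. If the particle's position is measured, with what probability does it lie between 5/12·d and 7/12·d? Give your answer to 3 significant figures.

|ψ|² is the probability density, so P = ∫_{5/12·d}^{7/12·d} |ψ|² dξ.
With A² fixed by ∫|ψ|² = 1, i.e. A² = (d^9/630)^(−1), substitute and integrate.
In terms of u = ξ/d (A² and the length scale cancel between numerator and denominator), P = [∫_{5/12}^{7/12} u^4·(1 - u)^4 du] / [∫_{0}^{1} u^4·(1 - u)^4 du].
An antiderivative of u^4·(1 - u)^4 is u^5·(70·u^4 - 315·u^3 + 540·u^2 - 420·u + 126)/630; evaluating from 5/12 to 7/12 gives ≈ 0.00062752, while the full integral is 1/630.
Taking the ratio, P = 0.3953.

P ≈ 0.395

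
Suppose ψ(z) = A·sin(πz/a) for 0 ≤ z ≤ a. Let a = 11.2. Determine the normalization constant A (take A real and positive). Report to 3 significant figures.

Require ∫ |ψ|² dz = 1 over the whole domain.
With ∫₀^a sin²(nπz/a) dz = a/2, carrying out the integral gives A² · a/2.
So A² = (a/2)^(−1).
With a = 11.2: A² = 0.1786 and A = 0.4226.

A ≈ 0.423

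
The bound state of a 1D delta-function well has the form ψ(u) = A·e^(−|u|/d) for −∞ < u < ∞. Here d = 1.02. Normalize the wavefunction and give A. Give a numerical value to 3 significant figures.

We need A² ∫|f|² du = 1, taking the integral from −∞ to ∞.
With ψ = A·e^(−|u|/d), the integral evaluates to A²·[d].
So A² = (d)^(−1).
Substituting d = 1.02 gives A² = 0.9804, so A = 0.9901.

A ≈ 0.990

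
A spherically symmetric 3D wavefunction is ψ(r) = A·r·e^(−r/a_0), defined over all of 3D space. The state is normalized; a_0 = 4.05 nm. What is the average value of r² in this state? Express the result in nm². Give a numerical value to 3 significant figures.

The expectation value is the |ψ|²-weighted average of r^2: ∫ r^2|ψ|² 4πr² dr.
With ∫₀^∞ r^6 e^(−αr) dr = 6!/α^7, the ratio of the moment integral to the normalization integral gives ⟨r²⟩ = 15·a_0^2/2.
Putting a_0 = 4.05 gives 123.0.

⟨r^2⟩ ≈ 123 nm^2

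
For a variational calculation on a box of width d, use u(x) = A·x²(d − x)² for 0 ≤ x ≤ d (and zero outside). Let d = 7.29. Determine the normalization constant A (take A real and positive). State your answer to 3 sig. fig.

A ≈ 0.00329

Require ∫ |u|² dx = 1 over the whole domain.
Expanding the polynomial and integrating term by term, with u = A·x²(d − x)², the integral evaluates to A²·[d^9/630].
Setting this equal to 1 gives A² = 1/(d^9/630).
Substituting d = 7.29 gives A² = 0.00001083, so A = 0.003292.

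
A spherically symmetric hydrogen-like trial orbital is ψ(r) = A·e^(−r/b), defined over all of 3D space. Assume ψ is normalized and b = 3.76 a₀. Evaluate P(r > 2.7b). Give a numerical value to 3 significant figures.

With dV = 4πr²dr, the probability is ∫|ψ|² dV over r > 2.7b.
The full normalization integral is A²·[π·b^3] = 1, fixing A².
In terms of u = r/b (A², 4π and the length scale all cancel between numerator and denominator), P = [∫_{2.7}^{∞} u^2·e^(-2·u) du] / [∫_{0}^{∞} u^2·e^(-2·u) du].
An antiderivative of u^2·e^(-2·u) is -(2·u^2 + 2·u + 1)·e^(-2·u)/4; evaluating from 2.7 to ∞ gives 1049·e^(-27/5)/200, while the full integral is 1/4.
Taking the ratio yields P = 0.09476.

P ≈ 0.0948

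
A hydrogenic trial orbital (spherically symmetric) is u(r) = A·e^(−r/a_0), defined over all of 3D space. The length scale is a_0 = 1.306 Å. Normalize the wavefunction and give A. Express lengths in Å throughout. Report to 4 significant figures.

A ≈ 0.3780 Å^(-3/2)

Require ∫ |u|² 4πr² dr = 1 over the whole domain.
Carrying out the integral gives A² · π·a_0^3.
Hence A² = 1/[π·a_0^3].
With a_0 = 1.306: A² = 0.14290 and A = 0.37802.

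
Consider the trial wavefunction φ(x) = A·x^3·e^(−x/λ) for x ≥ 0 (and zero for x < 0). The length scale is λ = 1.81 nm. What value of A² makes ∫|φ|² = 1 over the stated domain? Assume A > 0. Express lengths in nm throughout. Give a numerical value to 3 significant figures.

A^2 ≈ 0.00279 nm^(-7)

The normalization condition is ∫|φ|² dx = 1 from 0 to ∞.
Using ∫₀^∞ xⁿ e^(−αx) dx = n!/αⁿ⁺¹, the integral (without the A² prefactor) comes out to 45·λ^7/8.
Hence A² = 1/[45·λ^7/8].
With λ = 1.81: A² = 0.002793 and A = 0.05285.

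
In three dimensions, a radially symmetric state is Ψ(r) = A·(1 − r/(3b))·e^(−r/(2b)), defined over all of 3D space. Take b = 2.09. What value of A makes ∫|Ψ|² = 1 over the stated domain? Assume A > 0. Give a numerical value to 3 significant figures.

We need A² ∫|f|² 4πr² dr = 1, taking the integral from 0 to ∞.
In 3D with spherical symmetry the volume element is 4πr² dr.
Using ∫₀^∞ rⁿ e^(−αr) dr = n!/αⁿ⁺¹, carrying out the integral gives A² · 8·π·b^3/3.
With b = 2.09: A² = 0.01308 and A = 0.1143.

A ≈ 0.114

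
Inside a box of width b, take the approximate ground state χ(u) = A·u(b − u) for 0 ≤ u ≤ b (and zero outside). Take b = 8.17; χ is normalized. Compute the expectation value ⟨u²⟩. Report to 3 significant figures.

⟨u^2⟩ ≈ 19.1

⟨u²⟩ = ∫ u^2 |χ|² du over the full domain.
Expanding the polynomial and integrating term by term, the ratio of the moment integral to the normalization integral gives ⟨u²⟩ = 2·b^2/7.
With b = 8.17, ⟨u^2⟩ = 19.07.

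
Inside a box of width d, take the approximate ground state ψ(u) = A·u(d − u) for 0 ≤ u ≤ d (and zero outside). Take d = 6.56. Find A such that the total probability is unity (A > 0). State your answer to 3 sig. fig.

Normalization requires ∫|ψ|² du = 1, integrated from 0 to d.
Expanding the polynomial and integrating term by term, the integral (without the A² prefactor) comes out to d^5/30.
Setting this equal to 1 gives A² = 1/(d^5/30).
With d = 6.56: A² = 0.002469 and A = 0.04969.

A ≈ 0.0497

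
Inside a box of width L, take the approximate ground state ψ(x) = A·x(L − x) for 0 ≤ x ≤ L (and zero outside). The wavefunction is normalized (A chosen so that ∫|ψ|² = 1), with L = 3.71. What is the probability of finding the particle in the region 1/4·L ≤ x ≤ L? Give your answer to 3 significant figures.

P = ∫_{1/4·L}^{L} |ψ(x)|² dx.
Since A² = 1/(L^5/30), this is the region integral divided by the full normalization integral.
Let u = x/L; then A² and the length scale cancel, so P = ∫_{1/4}^{1} u^2·(1 - u)^2 du ÷ ∫_{0}^{1} u^2·(1 - u)^2 du.
With ∫ u^2·(1 - u)^2 du = u^3·(6·u^2 - 15·u + 10)/30 + C, the region integral is 153/5120 and the full one is 1/30.
The result is P = 459/512.

P ≈ 0.896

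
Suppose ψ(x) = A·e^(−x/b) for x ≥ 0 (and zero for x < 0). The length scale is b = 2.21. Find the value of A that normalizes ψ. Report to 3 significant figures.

The normalization condition is ∫|ψ|² dx = 1 from 0 to ∞.
Using ∫₀^∞ xⁿ e^(−αx) dx = n!/αⁿ⁺¹, carrying out the integral gives A² · b/2.
Hence A² = 1/[b/2].
Plugging in b = 2.21 yields A = 0.9513.

A ≈ 0.951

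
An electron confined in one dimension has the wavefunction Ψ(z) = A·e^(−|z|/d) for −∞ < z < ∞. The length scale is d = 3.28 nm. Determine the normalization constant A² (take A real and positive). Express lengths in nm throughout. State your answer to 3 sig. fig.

We need A² ∫|f|² dz = 1, taking the integral from −∞ to ∞.
Carrying out the integral gives A² · d.
Substituting d = 3.28 gives A² = 0.3049, so A = 0.5522.

A^2 ≈ 0.305 nm^(-1)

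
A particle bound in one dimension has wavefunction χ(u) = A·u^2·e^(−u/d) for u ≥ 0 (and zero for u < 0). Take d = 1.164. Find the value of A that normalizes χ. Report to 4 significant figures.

A ≈ 0.7899

Require ∫ |χ|² du = 1 over the whole domain.
Recall ∫₀^∞ u^m e^(−u/β) du = m!·β^(m+1), with χ = A·u^2·e^(−u/d), the integral evaluates to A²·[3·d^5/4].
Setting this equal to 1 gives A² = 1/(3·d^5/4).
Plugging in d = 1.164 yields A = 0.78993.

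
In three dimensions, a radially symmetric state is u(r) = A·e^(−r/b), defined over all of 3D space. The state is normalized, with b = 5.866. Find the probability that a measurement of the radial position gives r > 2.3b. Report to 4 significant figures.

Integrate the radial probability density 4πr²|u|² over r > 2.3b.
The full normalization integral is A²·[π·b^3] = 1, fixing A².
Let t = r/b; then A², 4π and the length scale all cancel, so P = ∫_{2.3}^{∞} t^2·e^(-2·t) dt ÷ ∫_{0}^{∞} t^2·e^(-2·t) dt.
Using ∫ t^2·e^(-2·t) dt = -(2·t^2 + 2·t + 1)·e^(-2·t)/4, the numerator is 809·e^(-23/5)/200 and the denominator is 1/4.
The region integral divided by the full integral gives P = 0.16264.

P ≈ 0.1626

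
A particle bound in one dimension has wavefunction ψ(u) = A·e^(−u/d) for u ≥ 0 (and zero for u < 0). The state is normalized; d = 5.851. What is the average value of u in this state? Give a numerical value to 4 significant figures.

⟨u⟩ ≈ 2.926

The expectation value is the |ψ|²-weighted average of u: ∫ u|ψ|² du.
Recall ∫₀^∞ u^m e^(−u/β) du = m!·β^(m+1), evaluating both integrals, ⟨u⟩ = d/2.
Putting d = 5.851 gives 2.9255.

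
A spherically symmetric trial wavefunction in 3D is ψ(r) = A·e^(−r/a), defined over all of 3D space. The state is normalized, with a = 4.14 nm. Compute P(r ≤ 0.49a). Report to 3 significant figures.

P = ∫ |ψ|² 4πr² dr over r ≤ 0.49a.
A² is fixed by ∫₀^∞ 4πr²|ψ|² dr = 1, i.e. A² = (π·a^3)^(−1).
In terms of u = r/a (A², 4π and the length scale all cancel between numerator and denominator), P = [∫_{0}^{0.49} u^2·e^(-2·u) du] / [∫_{0}^{∞} u^2·e^(-2·u) du].
With ∫ u^2·e^(-2·u) du = -(2·u^2 + 2·u + 1)·e^(-2·u)/4 + C, the region integral is ≈ 0.019165 and the full one is 1/4.
The region integral divided by the full integral gives P = 0.07666.

P ≈ 0.0767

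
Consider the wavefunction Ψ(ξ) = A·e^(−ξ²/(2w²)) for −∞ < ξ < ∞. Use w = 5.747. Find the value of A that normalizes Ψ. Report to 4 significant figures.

A ≈ 0.3133

The normalization condition is ∫|Ψ|² dξ = 1 from −∞ to ∞.
Carrying out the integral gives A² · √(π)·w.
So A² = (√(π)·w)^(−1).
Plugging in w = 5.747 yields A = 0.31332.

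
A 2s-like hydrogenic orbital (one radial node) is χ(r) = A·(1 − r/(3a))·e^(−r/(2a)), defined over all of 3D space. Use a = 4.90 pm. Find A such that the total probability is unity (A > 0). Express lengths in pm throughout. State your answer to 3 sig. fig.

A ≈ 0.0319 pm^(-3/2)

The normalization condition is ∫|χ|² 4πr² dr = 1 from 0 to ∞.
(Spherical symmetry: dV = 4πr² dr.)
With ∫₀^∞ r^4 e^(−αr) dr = 4!/α^5, with χ = A·(1 − r/(3a))·e^(−r/(2a)), the integral evaluates to A²·[8·π·a^3/3].
With a = 4.90: A² = 0.001015 and A = 0.03185.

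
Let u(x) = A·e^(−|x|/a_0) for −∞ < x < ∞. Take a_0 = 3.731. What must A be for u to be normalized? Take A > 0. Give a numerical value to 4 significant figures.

We need A² ∫|f|² dx = 1, taking the integral from −∞ to ∞.
With u = A·e^(−|x|/a_0), the integral evaluates to A²·[a_0].
Plugging in a_0 = 3.731 yields A = 0.51771.

A ≈ 0.5177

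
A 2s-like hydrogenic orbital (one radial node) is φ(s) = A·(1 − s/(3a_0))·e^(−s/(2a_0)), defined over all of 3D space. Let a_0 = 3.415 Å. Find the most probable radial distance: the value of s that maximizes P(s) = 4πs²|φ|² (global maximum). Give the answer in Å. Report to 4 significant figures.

Differentiate P(s) = 4πs²|φ|² with respect to s and set to zero.
This gives s = a_0.
With a_0 = 3.415, the most probable radial distance is 3.4150 Å.

s ≈ 3.415 Å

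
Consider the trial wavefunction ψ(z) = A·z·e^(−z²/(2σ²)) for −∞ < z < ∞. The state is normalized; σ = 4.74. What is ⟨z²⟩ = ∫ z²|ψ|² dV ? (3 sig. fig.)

By definition ⟨z²⟩ = ∫ z^2 |ψ(z)|² dz.
With ∫_{−∞}^{∞} z^(2m) e^(−αz²) dz = (2m−1)!!·√π / (2^m α^(m+1/2)), evaluating both integrals, ⟨z²⟩ = 3·σ^2/2.
Putting σ = 4.74 gives 33.70.

⟨z^2⟩ ≈ 33.7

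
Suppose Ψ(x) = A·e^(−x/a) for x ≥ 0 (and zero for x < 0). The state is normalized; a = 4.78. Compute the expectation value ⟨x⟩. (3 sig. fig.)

By definition ⟨x⟩ = ∫ x |Ψ(x)|² dx.
With ∫₀^∞ x^1 e^(−αx) dx = 1!/α^2, the ratio of the moment integral to the normalization integral gives ⟨x⟩ = a/2.
With a = 4.78, ⟨x⟩ = 2.390.

⟨x⟩ ≈ 2.39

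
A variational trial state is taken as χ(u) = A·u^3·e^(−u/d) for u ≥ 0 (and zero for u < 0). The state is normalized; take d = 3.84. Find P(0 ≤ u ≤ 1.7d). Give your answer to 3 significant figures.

P ≈ 0.0579

P = ∫_{0}^{1.7d} |χ(u)|² du.
The normalization integral ∫|χ|²du over the whole domain equals 45·d^7/8·A², and A² cancels in the ratio.
Substituting t = u/d, A² and the length scale cancel in the ratio: P = ∫_{0}^{1.7} t^6·e^(-2·t) dt / ∫_{0}^{∞} t^6·e^(-2·t) dt.
Using ∫ t^6·e^(-2·t) dt = -(4·t^6 + 12·t^5 + 30·t^4 + 60·t^3 + 90·t^2 + 90·t + 45)·e^(-2·t)/8, the numerator is ≈ 0.32542 and the denominator is 45/8.
Taking the ratio, P = 0.05785.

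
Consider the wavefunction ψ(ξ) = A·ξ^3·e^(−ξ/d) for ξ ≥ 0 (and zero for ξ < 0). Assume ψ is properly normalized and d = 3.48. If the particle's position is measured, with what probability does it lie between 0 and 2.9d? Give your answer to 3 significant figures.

P ≈ 0.362

The probability is P = ∫ |ψ|² dξ over [0, 2.9d].
The normalization integral ∫|ψ|²dξ over the whole domain equals 45·d^7/8·A², and A² cancels in the ratio.
Let u = ξ/d; then A² and the length scale cancel, so P = ∫_{0}^{2.9} u^6·e^(-2·u) du ÷ ∫_{0}^{∞} u^6·e^(-2·u) du.
Using ∫ u^6·e^(-2·u) du = -(4·u^6 + 12·u^5 + 30·u^4 + 60·u^3 + 90·u^2 + 90·u + 45)·e^(-2·u)/8, the numerator is ≈ 2.0340 and the denominator is 45/8.
This works out to P = 0.3616.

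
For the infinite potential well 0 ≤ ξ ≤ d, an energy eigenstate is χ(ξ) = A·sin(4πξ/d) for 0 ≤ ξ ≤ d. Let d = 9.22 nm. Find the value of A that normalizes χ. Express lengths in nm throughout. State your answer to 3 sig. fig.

A ≈ 0.466 nm^(-1/2)

The normalization condition is ∫|χ|² dξ = 1 from 0 to d.
∫|χ|² dξ = A²·(d/2).
Hence A² = 1/[d/2].
Plugging in d = 9.22 yields A = 0.4657.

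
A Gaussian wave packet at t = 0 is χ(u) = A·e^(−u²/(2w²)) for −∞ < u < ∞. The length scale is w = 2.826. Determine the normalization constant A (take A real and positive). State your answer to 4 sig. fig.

Normalization requires ∫|χ|² du = 1, integrated from −∞ to ∞.
Differentiating ∫e^(−αu²) du = √(π/α) under α to get the higher moments, carrying out the integral gives A² · √(π)·w.
So A² = (√(π)·w)^(−1).
Substituting w = 2.826 gives A² = 0.19964, so A = 0.44681.

A ≈ 0.4468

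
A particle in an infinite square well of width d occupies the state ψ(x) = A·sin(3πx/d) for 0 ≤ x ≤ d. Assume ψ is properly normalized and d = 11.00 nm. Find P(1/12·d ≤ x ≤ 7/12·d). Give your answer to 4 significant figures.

P ≈ 0.6061

|ψ|² is the probability density, so P = ∫_{1/12·d}^{7/12·d} |ψ|² dx.
The normalization integral ∫|ψ|²dx over the whole domain equals d/2·A², and A² cancels in the ratio.
Substituting u = x/d, A² and the length scale cancel in the ratio: P = ∫_{1/12}^{7/12} sin(3·π·u)^2 du / ∫_{0}^{1} sin(3·π·u)^2 du.
An antiderivative of sin(3·π·u)^2 is u/2 - sin(6·π·u)/(12·π); evaluating from 1/12 to 7/12 gives 1/(6·π) + 1/4, while the full integral is 1/2.
Evaluating gives P = (2 + 3·π)/(6·π).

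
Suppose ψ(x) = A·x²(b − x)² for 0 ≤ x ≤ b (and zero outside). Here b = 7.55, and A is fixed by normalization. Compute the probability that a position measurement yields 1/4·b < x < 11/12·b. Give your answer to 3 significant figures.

P = ∫_{1/4·b}^{11/12·b} |ψ(x)|² dx.
Since A² = 1/(b^9/630), this is the region integral divided by the full normalization integral.
Substituting u = x/b, A² and the length scale cancel in the ratio: P = ∫_{1/4}^{11/12} u^4·(1 - u)^4 du / ∫_{0}^{1} u^4·(1 - u)^4 du.
An antiderivative of u^4·(1 - u)^4 is u^5·(70·u^4 - 315·u^3 + 540·u^2 - 420·u + 126)/630; evaluating from 1/4 to 11/12 gives ≈ 0.0015090, while the full integral is 1/630.
This works out to P = 0.9507.

P ≈ 0.951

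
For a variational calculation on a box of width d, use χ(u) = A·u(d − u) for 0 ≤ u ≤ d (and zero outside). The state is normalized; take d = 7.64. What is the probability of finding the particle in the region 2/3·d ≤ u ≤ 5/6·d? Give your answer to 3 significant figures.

|χ|² is the probability density, so P = ∫_{2/3·d}^{5/6·d} |χ|² du.
The normalization integral ∫|χ|²du over the whole domain equals d^5/30·A², and A² cancels in the ratio.
Substituting t = u/d, A² and the length scale cancel in the ratio: P = ∫_{2/3}^{5/6} t^2·(1 - t)^2 dt / ∫_{0}^{1} t^2·(1 - t)^2 dt.
With ∫ t^2·(1 - t)^2 dt = t^3·(6·t^2 - 15·t + 10)/30 + C, the region integral is ≈ 0.0058128 and the full one is 1/30.
Taking the ratio, P = 113/648.

P ≈ 0.174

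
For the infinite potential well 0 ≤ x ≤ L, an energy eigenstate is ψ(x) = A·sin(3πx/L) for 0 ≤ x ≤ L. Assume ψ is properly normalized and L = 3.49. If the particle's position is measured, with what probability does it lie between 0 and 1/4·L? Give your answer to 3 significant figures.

P ≈ 0.303

P = ∫_{0}^{1/4·L} |ψ(x)|² dx.
With A² fixed by ∫|ψ|² = 1, i.e. A² = (L/2)^(−1), substitute and integrate.
In terms of u = x/L (A² and the length scale cancel between numerator and denominator), P = [∫_{0}^{1/4} sin(3·π·u)^2 du] / [∫_{0}^{1} sin(3·π·u)^2 du].
An antiderivative of sin(3·π·u)^2 is u/2 - sin(6·π·u)/(12·π); evaluating from 0 to 1/4 gives 1/(12·π) + 1/8, while the full integral is 1/2.
This works out to P = (2 + 3·π)/(12·π).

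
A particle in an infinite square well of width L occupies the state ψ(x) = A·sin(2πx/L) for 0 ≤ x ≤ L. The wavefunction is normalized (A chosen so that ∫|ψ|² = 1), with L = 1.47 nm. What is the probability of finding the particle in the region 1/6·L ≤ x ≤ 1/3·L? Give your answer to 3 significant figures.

|ψ|² is the probability density, so P = ∫_{1/6·L}^{1/3·L} |ψ|² dx.
The normalization integral ∫|ψ|²dx over the whole domain equals L/2·A², and A² cancels in the ratio.
In terms of u = x/L (A² and the length scale cancel between numerator and denominator), P = [∫_{1/6}^{1/3} sin(2·π·u)^2 du] / [∫_{0}^{1} sin(2·π·u)^2 du].
With ∫ sin(2·π·u)^2 du = u/2 - sin(4·π·u)/(8·π) + C, the region integral is √(3)/(8·π) + 1/12 and the full one is 1/2.
Evaluating gives P = (√(3)/4 + π/6)/π.

P ≈ 0.304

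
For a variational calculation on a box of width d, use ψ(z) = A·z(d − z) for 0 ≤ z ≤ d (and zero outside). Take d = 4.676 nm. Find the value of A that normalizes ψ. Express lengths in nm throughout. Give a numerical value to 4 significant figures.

Require ∫ |ψ|² dz = 1 over the whole domain.
∫|ψ|² dz = A²·(d^5/30).
So A² = (d^5/30)^(−1).
Substituting d = 4.676 gives A² = 0.013420, so A = 0.11584.

A ≈ 0.1158 nm^(-5/2)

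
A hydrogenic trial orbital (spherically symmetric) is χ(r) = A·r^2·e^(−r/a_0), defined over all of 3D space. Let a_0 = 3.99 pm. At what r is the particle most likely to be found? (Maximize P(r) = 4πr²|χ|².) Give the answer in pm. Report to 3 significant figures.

Differentiate P(r) = 4πr²|χ|² with respect to r and set to zero.
Solving yields r = 3·a_0.
With a_0 = 3.99, the most probable radial distance is 11.97 pm.

r ≈ 12.0 pm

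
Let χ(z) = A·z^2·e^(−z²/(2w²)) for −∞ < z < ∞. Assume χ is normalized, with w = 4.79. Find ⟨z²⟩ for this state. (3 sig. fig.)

⟨z^2⟩ ≈ 57.4

The expectation value is the |χ|²-weighted average of z^2: ∫ z^2|χ|² dz.
Evaluating both integrals, ⟨z²⟩ = 5·w^2/2.
Putting w = 4.79 gives 57.36.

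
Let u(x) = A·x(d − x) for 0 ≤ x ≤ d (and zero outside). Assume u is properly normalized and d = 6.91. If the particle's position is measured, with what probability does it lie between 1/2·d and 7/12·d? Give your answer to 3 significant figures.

P ≈ 0.153

The probability is P = ∫ |u|² dx over [1/2·d, 7/12·d].
Since A² = 1/(d^5/30), this is the region integral divided by the full normalization integral.
In terms of t = x/d (A² and the length scale cancel between numerator and denominator), P = [∫_{1/2}^{7/12} t^2·(1 - t)^2 dt] / [∫_{0}^{1} t^2·(1 - t)^2 dt].
With ∫ t^2·(1 - t)^2 dt = t^3·(6·t^2 - 15·t + 10)/30 + C, the region integral is ≈ 0.0051127 and the full one is 1/30.
This works out to P = 0.1534.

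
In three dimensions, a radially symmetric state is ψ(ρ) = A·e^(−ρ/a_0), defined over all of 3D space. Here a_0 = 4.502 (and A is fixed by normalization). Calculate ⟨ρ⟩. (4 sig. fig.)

⟨ρ⟩ ≈ 6.753

⟨ρ⟩ = ∫ ρ |ψ|² 4πρ² dρ over the full domain.
Evaluating both integrals, ⟨ρ⟩ = 3·a_0/2.
With a_0 = 4.502, ⟨ρ⟩ = 6.7530.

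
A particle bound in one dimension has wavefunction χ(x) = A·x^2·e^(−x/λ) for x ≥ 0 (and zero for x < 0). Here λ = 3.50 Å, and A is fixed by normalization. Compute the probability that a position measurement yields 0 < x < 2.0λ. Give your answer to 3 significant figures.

The probability is P = ∫ |χ|² dx over [0, 2.0λ].
With A² fixed by ∫|χ|² = 1, i.e. A² = (3·λ^5/4)^(−1), substitute and integrate.
In terms of u = x/λ (A² and the length scale cancel between numerator and denominator), P = [∫_{0}^{2.0} u^4·e^(-2·u) du] / [∫_{0}^{∞} u^4·e^(-2·u) du].
With ∫ u^4·e^(-2·u) du = -(u^4/2 + u^3 + 3·u^2/2 + 3·u/2 + 3/4)·e^(-2·u) + C, the region integral is 3/4 - 103·e^(-4)/4 and the full one is 3/4.
This works out to P = 0.3712.

P ≈ 0.371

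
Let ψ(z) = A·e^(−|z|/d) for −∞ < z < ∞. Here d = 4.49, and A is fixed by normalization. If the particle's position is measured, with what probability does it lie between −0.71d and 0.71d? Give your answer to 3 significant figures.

P ≈ 0.758

P = ∫_{−0.71d}^{0.71d} |ψ(z)|² dz.
Since A² = 1/(d), this is the region integral divided by the full normalization integral.
Both integrals are even about z = 0, so only the z ≥ 0 halves are needed (the factors of 2 cancel). Let u = z/d; then A² and the length scale cancel, so P = ∫_{0}^{0.71} e^(-2·u) du ÷ ∫_{0}^{∞} e^(-2·u) du.
With ∫ e^(-2·u) du = -e^(-2·u)/2 + C, the region integral is 1/2 - e^(-71/50)/2 and the full one is 1/2.
Evaluating gives P = 0.7583.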